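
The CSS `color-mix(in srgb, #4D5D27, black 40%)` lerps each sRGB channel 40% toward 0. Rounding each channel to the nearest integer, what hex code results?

#4D5D27 is rgb(77, 93, 39).
A 40% shade moves each channel 40% toward 0:
  R: 77 + 0.4×(0−77) = 77 − 30.8 = 46.2 → 46
  G: 93 + 0.4×(0−93) = 93 − 37.2 = 55.8 → 56
  B: 39 − 15.6 = 23.4 → 23
rgb(46, 56, 23) = #2E3817.

#2E3817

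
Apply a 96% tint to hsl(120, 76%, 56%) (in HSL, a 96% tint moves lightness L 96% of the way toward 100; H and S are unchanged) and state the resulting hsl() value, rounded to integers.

hsl(120, 76%, 98%)

L moves 96% from 56 toward 100: 56 + 42.24 = 98.24 → 98.
H and S are unchanged.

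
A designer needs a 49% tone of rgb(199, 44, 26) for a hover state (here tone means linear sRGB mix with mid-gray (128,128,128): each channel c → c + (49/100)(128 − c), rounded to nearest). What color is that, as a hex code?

Lerp each channel 49% toward 128:
  R: 199 − 34.79 = 164.21 → 164
  G: 44 + 41.16 = 85.16 → 85
  B: 26 + 0.49×(128−26) = 26 + 49.98 = 75.98 → 76
rgb(164, 85, 76) = #a4554c.

#a4554c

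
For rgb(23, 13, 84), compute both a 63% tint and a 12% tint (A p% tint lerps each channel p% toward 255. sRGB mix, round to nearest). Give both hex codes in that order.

#a9a5c0, #332a69

63% tint:
  R: 23 + 146.16 = 169.16 → 169
  G: 13 + 0.63×(255−13) = 13 + 152.46 = 165.46 → 165
  B: 84 + 107.73 = 191.73 → 192
  → #a9a5c0
12% tint:
  R: 23 + 27.84 = 50.84 → 51
  G: 13 + 0.12×(255−13) = 13 + 29.04 = 42.04 → 42
  B: 84 + 0.12×(255−84) = 84 + 20.52 = 104.52 → 105
  → #332a69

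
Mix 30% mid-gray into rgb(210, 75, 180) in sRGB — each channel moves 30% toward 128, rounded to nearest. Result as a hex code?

Lerp each channel 30% toward 128:
  R: 210 + 0.3×(128−210) = 210 − 24.6 = 185.4 → 185
  G: 75 + 0.3×(128−75) = 75 + 15.9 = 90.9 → 91
  B: 180 − 15.6 = 164.4 → 164
rgb(185, 91, 164) = #b95ba4.

#b95ba4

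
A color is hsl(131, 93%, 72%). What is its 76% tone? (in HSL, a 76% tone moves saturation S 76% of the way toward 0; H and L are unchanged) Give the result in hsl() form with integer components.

hsl(131, 22%, 72%)

S moves 76% from 93 toward 0: 93 − 70.68 = 22.32 → 22.
H and L are unchanged.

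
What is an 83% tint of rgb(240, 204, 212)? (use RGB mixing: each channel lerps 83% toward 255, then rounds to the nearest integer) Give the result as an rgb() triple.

Per channel, c → c + 0.83(255 − c):
  R: 240 + 0.83×(255−240) = 240 + 12.45 = 252.45 → 252
  G: 204 + 42.33 = 246.33 → 246
  B: 212 + 0.83×(255−212) = 212 + 35.69 = 247.69 → 248

rgb(252, 246, 248)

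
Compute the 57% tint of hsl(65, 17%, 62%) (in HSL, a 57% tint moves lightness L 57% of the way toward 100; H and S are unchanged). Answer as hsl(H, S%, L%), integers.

L moves 57% from 62 toward 100: 62 + 21.66 = 83.66 → 84.
H and S are unchanged.

hsl(65, 17%, 84%)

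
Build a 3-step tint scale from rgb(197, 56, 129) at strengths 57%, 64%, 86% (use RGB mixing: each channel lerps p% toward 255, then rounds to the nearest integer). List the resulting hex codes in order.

57%: (197 + 33.06 = 230.06→230, 56 + 113.43 = 169.43→169, 129 + 71.82 = 200.82→201) → #e6a9c9
64%: (197 + 37.12 = 234.12→234, 56 + 127.36 = 183.36→183, 129 + 80.64 = 209.64→210) → #eab7d2
86%: (197 + 49.88 = 246.88→247, 56 + 171.14 = 227.14→227, 129 + 108.36 = 237.36→237) → #f7e3ed

#e6a9c9, #eab7d2, #f7e3ed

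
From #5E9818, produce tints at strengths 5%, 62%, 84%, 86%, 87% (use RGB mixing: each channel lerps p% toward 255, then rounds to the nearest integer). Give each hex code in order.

#669D24, #C2D8A7, #E5EFDA, #E8F1DF, #EAF2E1

#5E9818 is rgb(94, 152, 24).
5%: (94 + 8.05 = 102.05→102, 152 + 5.15 = 157.15→157, 24 + 11.55 = 35.55→36) → #669D24
62%: (94 + 99.82 = 193.82→194, 152 + 63.86 = 215.86→216, 24 + 143.22 = 167.22→167) → #C2D8A7
84%: (94 + 135.24 = 229.24→229, 152 + 86.52 = 238.52→239, 24 + 194.04 = 218.04→218) → #E5EFDA
86%: (94 + 138.46 = 232.46→232, 152 + 88.58 = 240.58→241, 24 + 198.66 = 222.66→223) → #E8F1DF
87%: (94 + 140.07 = 234.07→234, 152 + 89.61 = 241.61→242, 24 + 200.97 = 224.97→225) → #EAF2E1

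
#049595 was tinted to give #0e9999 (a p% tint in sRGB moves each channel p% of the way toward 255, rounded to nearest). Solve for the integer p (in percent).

#049595 is rgb(4, 149, 149); #0e9999 is rgb(14, 153, 153).
On the R channel (widest range): 14 ≈ 4 + (p/100)(255 − 4), so p ≈ 100×(14 − 4)/(255 − 4) = 1000/251 = 3.98.
p = 4 reproduces all three channels after rounding.

4%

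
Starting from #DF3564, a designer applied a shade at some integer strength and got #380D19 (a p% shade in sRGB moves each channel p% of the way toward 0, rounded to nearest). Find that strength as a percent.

#DF3564 is rgb(223, 53, 100); #380D19 is rgb(56, 13, 25).
On the R channel (widest range): 56 ≈ 223 + (p/100)(0 − 223), so p ≈ 100×(56 − 223)/(0 − 223) = -16700/-223 = 74.89.
p = 75 reproduces all three channels after rounding.

75%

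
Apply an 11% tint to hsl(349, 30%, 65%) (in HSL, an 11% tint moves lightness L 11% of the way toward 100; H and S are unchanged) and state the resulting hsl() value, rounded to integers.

L moves 11% from 65 toward 100: 65 + 3.85 = 68.85 → 69.
H and S are unchanged.

hsl(349, 30%, 69%)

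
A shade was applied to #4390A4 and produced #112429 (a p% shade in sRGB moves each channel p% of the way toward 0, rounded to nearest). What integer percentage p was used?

75%

#4390A4 is rgb(67, 144, 164); #112429 is rgb(17, 36, 41).
On the B channel (widest range): 41 ≈ 164 + (p/100)(0 − 164), so p ≈ 100×(41 − 164)/(0 − 164) = -12300/-164 = 75.00.
p = 75 reproduces all three channels after rounding.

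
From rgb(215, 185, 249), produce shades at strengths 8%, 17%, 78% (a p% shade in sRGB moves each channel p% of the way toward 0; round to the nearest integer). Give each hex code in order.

8%: (215 − 17.2 = 197.8→198, 185 − 14.8 = 170.2→170, 249 − 19.92 = 229.08→229) → #C6AAE5
17%: (215 − 36.55 = 178.45→178, 185 − 31.45 = 153.55→154, 249 − 42.33 = 206.67→207) → #B29ACF
78%: (215 − 167.7 = 47.3→47, 185 − 144.3 = 40.7→41, 249 − 194.22 = 54.78→55) → #2F2937

#C6AAE5, #B29ACF, #2F2937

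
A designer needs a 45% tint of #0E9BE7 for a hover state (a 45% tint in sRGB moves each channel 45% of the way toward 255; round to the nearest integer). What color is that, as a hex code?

#7AC8F2

#0E9BE7 is rgb(14, 155, 231).
Per channel, c → c + 0.45(255 − c):
  R: 14 + 0.45×(255−14) = 14 + 108.45 = 122.45 → 122
  G: 155 + 0.45×(255−155) = 155 + 45 = 200 → 200
  B: 231 + 0.45×(255−231) = 231 + 10.8 = 241.8 → 242
rgb(122, 200, 242) = #7AC8F2.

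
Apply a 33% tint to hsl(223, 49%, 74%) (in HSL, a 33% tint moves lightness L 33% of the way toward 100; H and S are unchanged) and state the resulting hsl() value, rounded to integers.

hsl(223, 49%, 83%)

L moves 33% from 74 toward 100: 74 + 8.58 = 82.58 → 83.
H and S are unchanged.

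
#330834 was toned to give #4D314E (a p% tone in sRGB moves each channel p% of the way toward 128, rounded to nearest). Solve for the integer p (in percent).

#330834 is rgb(51, 8, 52); #4D314E is rgb(77, 49, 78).
On the G channel (widest range): 49 ≈ 8 + (p/100)(128 − 8), so p ≈ 100×(49 − 8)/(128 − 8) = 4100/120 = 34.17.
p = 34 reproduces all three channels after rounding.

34%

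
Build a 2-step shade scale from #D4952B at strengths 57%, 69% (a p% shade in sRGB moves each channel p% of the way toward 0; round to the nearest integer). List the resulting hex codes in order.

#D4952B is rgb(212, 149, 43).
57%: (212 − 120.84 = 91.16→91, 149 − 84.93 = 64.07→64, 43 − 24.51 = 18.49→18) → #5B4012
69%: (212 − 146.28 = 65.72→66, 149 − 102.81 = 46.19→46, 43 − 29.67 = 13.33→13) → #422E0D

#5B4012, #422E0D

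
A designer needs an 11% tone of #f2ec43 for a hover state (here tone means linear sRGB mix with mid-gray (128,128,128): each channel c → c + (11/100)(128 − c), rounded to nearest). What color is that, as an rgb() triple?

rgb(229, 224, 74)

#f2ec43 is rgb(242, 236, 67).
Per channel, c → c + 0.11(128 − c):
  R: 242 + 0.11×(128−242) = 242 − 12.54 = 229.46 → 229
  G: 236 − 11.88 = 224.12 → 224
  B: 67 + 6.71 = 73.71 → 74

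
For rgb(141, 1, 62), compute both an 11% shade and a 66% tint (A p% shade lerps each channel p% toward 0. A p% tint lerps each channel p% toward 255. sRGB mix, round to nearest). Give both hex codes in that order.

11% shade:
  R: 141 + 0.11×(0−141) = 141 − 15.51 = 125.49 → 125
  G: 1 − 0.11 = 0.89 → 1
  B: 62 + 0.11×(0−62) = 62 − 6.82 = 55.18 → 55
  → #7D0137
66% tint:
  R: 141 + 0.66×(255−141) = 141 + 75.24 = 216.24 → 216
  G: 1 + 167.64 = 168.64 → 169
  B: 62 + 0.66×(255−62) = 62 + 127.38 = 189.38 → 189
  → #D8A9BD

#7D0137, #D8A9BD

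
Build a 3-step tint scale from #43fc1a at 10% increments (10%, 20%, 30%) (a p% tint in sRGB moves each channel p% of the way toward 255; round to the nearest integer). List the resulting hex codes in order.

#56fc31, #69fd48, #7bfd5f

#43fc1a is rgb(67, 252, 26).
10%: (67 + 18.8 = 85.8→86, 252→252, 26 + 22.9 = 48.9→49) → #56fc31
20%: (67 + 37.6 = 104.6→105, 252 + 0.6 = 252.6→253, 26 + 45.8 = 71.8→72) → #69fd48
30%: (67 + 56.4 = 123.4→123, 252 + 0.9 = 252.9→253, 26 + 68.7 = 94.7→95) → #7bfd5f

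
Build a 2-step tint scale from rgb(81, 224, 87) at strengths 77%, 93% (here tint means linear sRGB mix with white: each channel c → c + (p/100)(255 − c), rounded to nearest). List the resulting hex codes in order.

77%: (81 + 133.98 = 214.98→215, 224 + 23.87 = 247.87→248, 87 + 129.36 = 216.36→216) → #D7F8D8
93%: (81 + 161.82 = 242.82→243, 224 + 28.83 = 252.83→253, 87 + 156.24 = 243.24→243) → #F3FDF3

#D7F8D8, #F3FDF3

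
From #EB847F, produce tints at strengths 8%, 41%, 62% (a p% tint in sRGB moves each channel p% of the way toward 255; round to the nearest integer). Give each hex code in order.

#EB847F is rgb(235, 132, 127).
8%: (235 + 1.6 = 236.6→237, 132 + 9.84 = 141.84→142, 127 + 10.24 = 137.24→137) → #ED8E89
41%: (235 + 8.2 = 243.2→243, 132 + 50.43 = 182.43→182, 127 + 52.48 = 179.48→179) → #F3B6B3
62%: (235 + 12.4 = 247.4→247, 132 + 76.26 = 208.26→208, 127 + 79.36 = 206.36→206) → #F7D0CE

#ED8E89, #F3B6B3, #F7D0CE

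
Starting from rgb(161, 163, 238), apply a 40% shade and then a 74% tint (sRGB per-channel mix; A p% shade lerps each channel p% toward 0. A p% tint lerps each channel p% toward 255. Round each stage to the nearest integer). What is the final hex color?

Lerp each channel 40% toward 0:
  R: 161 + 0.4×(0−161) = 161 − 64.4 = 96.6 → 97
  G: 163 − 65.2 = 97.8 → 98
  B: 238 + 0.4×(0−238) = 238 − 95.2 = 142.8 → 143
After the shade: rgb(97, 98, 143) = #61628F.
A 74% tint moves each channel 74% toward 255:
  R: 97 + 0.74×(255−97) = 97 + 116.92 = 213.92 → 214
  G: 98 + 0.74×(255−98) = 98 + 116.18 = 214.18 → 214
  B: 143 + 82.88 = 225.88 → 226
rgb(214, 214, 226) = #D6D6E2.

#D6D6E2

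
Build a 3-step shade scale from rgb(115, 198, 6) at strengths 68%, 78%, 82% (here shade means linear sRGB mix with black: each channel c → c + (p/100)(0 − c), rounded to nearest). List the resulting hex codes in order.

68%: (115 − 78.2 = 36.8→37, 198 − 134.64 = 63.36→63, 6 − 4.08 = 1.92→2) → #253F02
78%: (115 − 89.7 = 25.3→25, 198 − 154.44 = 43.56→44, 6 − 4.68 = 1.32→1) → #192C01
82%: (115 − 94.3 = 20.7→21, 198 − 162.36 = 35.64→36, 6 − 4.92 = 1.08→1) → #152401

#253F02, #192C01, #152401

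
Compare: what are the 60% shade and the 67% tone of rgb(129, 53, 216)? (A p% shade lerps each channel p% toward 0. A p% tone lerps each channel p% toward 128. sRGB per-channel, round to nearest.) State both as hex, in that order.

#341556, #80679d

60% shade:
  R: 129 + 0.6×(0−129) = 129 − 77.4 = 51.6 → 52
  G: 53 − 31.8 = 21.2 → 21
  B: 216 + 0.6×(0−216) = 216 − 129.6 = 86.4 → 86
  → #341556
67% tone:
  R: 129 − 0.67 = 128.33 → 128
  G: 53 + 50.25 = 103.25 → 103
  B: 216 + 0.67×(128−216) = 216 − 58.96 = 157.04 → 157
  → #80679d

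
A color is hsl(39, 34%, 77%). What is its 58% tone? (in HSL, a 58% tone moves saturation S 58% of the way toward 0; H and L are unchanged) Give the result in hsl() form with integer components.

hsl(39, 14%, 77%)

S moves 58% from 34 toward 0: 34 − 19.72 = 14.28 → 14.
H and L are unchanged.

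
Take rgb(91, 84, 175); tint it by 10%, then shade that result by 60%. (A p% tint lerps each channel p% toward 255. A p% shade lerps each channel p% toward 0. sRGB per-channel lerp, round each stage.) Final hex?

#2B2849

A 10% tint moves each channel 10% toward 255:
  R: 91 + 0.1×(255−91) = 91 + 16.4 = 107.4 → 107
  G: 84 + 17.1 = 101.1 → 101
  B: 175 + 0.1×(255−175) = 175 + 8 = 183 → 183
After the tint: rgb(107, 101, 183) = #6B65B7.
A 60% shade moves each channel 60% toward 0:
  R: 107 − 64.2 = 42.8 → 43
  G: 101 + 0.6×(0−101) = 101 − 60.6 = 40.4 → 40
  B: 183 + 0.6×(0−183) = 183 − 109.8 = 73.2 → 73
rgb(43, 40, 73) = #2B2849.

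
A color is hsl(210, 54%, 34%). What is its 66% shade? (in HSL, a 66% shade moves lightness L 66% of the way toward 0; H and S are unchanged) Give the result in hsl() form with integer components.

hsl(210, 54%, 12%)

L moves 66% from 34 toward 0: 34 − 22.44 = 11.56 → 12.
H and S are unchanged.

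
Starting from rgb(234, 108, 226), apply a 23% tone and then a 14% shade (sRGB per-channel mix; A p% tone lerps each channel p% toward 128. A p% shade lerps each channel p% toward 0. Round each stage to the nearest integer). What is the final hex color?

Lerp each channel 23% toward 128:
  R: 234 + 0.23×(128−234) = 234 − 24.38 = 209.62 → 210
  G: 108 + 0.23×(128−108) = 108 + 4.6 = 112.6 → 113
  B: 226 − 22.54 = 203.46 → 203
After the tone: rgb(210, 113, 203) = #D271CB.
Lerp each channel 14% toward 0:
  R: 210 + 0.14×(0−210) = 210 − 29.4 = 180.6 → 181
  G: 113 − 15.82 = 97.18 → 97
  B: 203 − 28.42 = 174.58 → 175
rgb(181, 97, 175) = #B561AF.

#B561AF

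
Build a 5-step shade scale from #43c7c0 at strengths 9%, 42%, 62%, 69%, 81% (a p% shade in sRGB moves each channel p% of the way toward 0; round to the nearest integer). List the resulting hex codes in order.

#3db5af, #27736f, #194c49, #153e3c, #0d2624

#43c7c0 is rgb(67, 199, 192).
9%: (67 − 6.03 = 60.97→61, 199 − 17.91 = 181.09→181, 192 − 17.28 = 174.72→175) → #3db5af
42%: (67 − 28.14 = 38.86→39, 199 − 83.58 = 115.42→115, 192 − 80.64 = 111.36→111) → #27736f
62%: (67 − 41.54 = 25.46→25, 199 − 123.38 = 75.62→76, 192 − 119.04 = 72.96→73) → #194c49
69%: (67 − 46.23 = 20.77→21, 199 − 137.31 = 61.69→62, 192 − 132.48 = 59.52→60) → #153e3c
81%: (67 − 54.27 = 12.73→13, 199 − 161.19 = 37.81→38, 192 − 155.52 = 36.48→36) → #0d2624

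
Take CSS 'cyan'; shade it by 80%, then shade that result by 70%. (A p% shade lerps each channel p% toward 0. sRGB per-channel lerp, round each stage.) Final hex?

CSS cyan is rgb(0, 255, 255).
An 80% shade moves each channel 80% toward 0:
  R: 0 + 0 = 0 → 0
  G: 255 + 0.8×(0−255) = 255 − 204 = 51 → 51
  B: 255 + 0.8×(0−255) = 255 − 204 = 51 → 51
After the shade: rgb(0, 51, 51) = #003333.
Lerp each channel 70% toward 0:
  R: 0 + 0 = 0 → 0
  G: 51 + 0.7×(0−51) = 51 − 35.7 = 15.3 → 15
  B: 51 + 0.7×(0−51) = 51 − 35.7 = 15.3 → 15
rgb(0, 15, 15) = #000f0f.

#000f0f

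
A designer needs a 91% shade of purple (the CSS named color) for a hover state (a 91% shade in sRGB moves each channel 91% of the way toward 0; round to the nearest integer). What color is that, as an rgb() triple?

rgb(12, 0, 12)

CSS purple is rgb(128, 0, 128).
Per channel, c → c + 0.91(0 − c):
  R: 128 + 0.91×(0−128) = 128 − 116.48 = 11.52 → 12
  G: 0 + 0 = 0 → 0
  B: 128 + 0.91×(0−128) = 128 − 116.48 = 11.52 → 12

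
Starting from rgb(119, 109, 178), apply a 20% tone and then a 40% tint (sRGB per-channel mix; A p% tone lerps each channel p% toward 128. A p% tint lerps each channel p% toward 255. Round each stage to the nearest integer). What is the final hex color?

A 20% tone moves each channel 20% toward 128:
  R: 119 + 1.8 = 120.8 → 121
  G: 109 + 3.8 = 112.8 → 113
  B: 178 + 0.2×(128−178) = 178 − 10 = 168 → 168
After the tone: rgb(121, 113, 168) = #7971A8.
Lerp each channel 40% toward 255:
  R: 121 + 53.6 = 174.6 → 175
  G: 113 + 56.8 = 169.8 → 170
  B: 168 + 0.4×(255−168) = 168 + 34.8 = 202.8 → 203
rgb(175, 170, 203) = #AFAACB.

#AFAACB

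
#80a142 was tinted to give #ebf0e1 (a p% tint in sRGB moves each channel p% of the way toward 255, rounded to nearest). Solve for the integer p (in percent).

#80a142 is rgb(128, 161, 66); #ebf0e1 is rgb(235, 240, 225).
On the B channel (widest range): 225 ≈ 66 + (p/100)(255 − 66), so p ≈ 100×(225 − 66)/(255 − 66) = 15900/189 = 84.13.
p = 84 reproduces all three channels after rounding.

84%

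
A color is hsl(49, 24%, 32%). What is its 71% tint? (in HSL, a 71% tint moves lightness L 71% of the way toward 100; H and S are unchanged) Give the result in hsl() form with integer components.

hsl(49, 24%, 80%)

L moves 71% from 32 toward 100: 32 + 48.28 = 80.28 → 80.
H and S are unchanged.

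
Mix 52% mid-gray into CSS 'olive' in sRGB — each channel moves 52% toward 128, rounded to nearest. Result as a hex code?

CSS olive is rgb(128, 128, 0).
Lerp each channel 52% toward 128:
  R: 128 + 0.52×(128−128) = 128 + 0 = 128 → 128
  G: 128 + 0.52×(128−128) = 128 + 0 = 128 → 128
  B: 0 + 0.52×(128−0) = 0 + 66.56 = 66.56 → 67
rgb(128, 128, 67) = #808043.

#808043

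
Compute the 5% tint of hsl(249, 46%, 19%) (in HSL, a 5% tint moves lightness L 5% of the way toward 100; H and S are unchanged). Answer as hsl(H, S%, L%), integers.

L moves 5% from 19 toward 100: 19 + 4.05 = 23.05 → 23.
H and S are unchanged.

hsl(249, 46%, 23%)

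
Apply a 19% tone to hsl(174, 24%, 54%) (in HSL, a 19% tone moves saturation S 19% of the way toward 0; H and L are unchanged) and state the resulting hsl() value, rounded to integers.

S moves 19% from 24 toward 0: 24 − 4.56 = 19.44 → 19.
H and L are unchanged.

hsl(174, 19%, 54%)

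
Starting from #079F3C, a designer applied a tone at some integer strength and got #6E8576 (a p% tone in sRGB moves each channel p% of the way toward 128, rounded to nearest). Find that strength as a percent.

#079F3C is rgb(7, 159, 60); #6E8576 is rgb(110, 133, 118).
On the R channel (widest range): 110 ≈ 7 + (p/100)(128 − 7), so p ≈ 100×(110 − 7)/(128 − 7) = 10300/121 = 85.12.
p = 85 reproduces all three channels after rounding.

85%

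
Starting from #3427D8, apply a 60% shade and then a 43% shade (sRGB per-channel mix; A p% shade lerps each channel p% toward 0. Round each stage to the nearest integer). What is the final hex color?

#0C0931

#3427D8 is rgb(52, 39, 216).
Per channel, c → c + 0.6(0 − c):
  R: 52 + 0.6×(0−52) = 52 − 31.2 = 20.8 → 21
  G: 39 + 0.6×(0−39) = 39 − 23.4 = 15.6 → 16
  B: 216 + 0.6×(0−216) = 216 − 129.6 = 86.4 → 86
After the shade: rgb(21, 16, 86) = #151056.
Lerp each channel 43% toward 0:
  R: 21 − 9.03 = 11.97 → 12
  G: 16 − 6.88 = 9.12 → 9
  B: 86 + 0.43×(0−86) = 86 − 36.98 = 49.02 → 49
rgb(12, 9, 49) = #0C0931.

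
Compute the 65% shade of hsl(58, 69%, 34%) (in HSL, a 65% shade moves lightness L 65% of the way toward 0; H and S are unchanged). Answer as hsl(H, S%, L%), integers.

hsl(58, 69%, 12%)

L moves 65% from 34 toward 0: 34 − 22.1 = 11.9 → 12.
H and S are unchanged.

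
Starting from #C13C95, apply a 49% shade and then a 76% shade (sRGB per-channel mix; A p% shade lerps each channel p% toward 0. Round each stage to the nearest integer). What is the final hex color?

#C13C95 is rgb(193, 60, 149).
Per channel, c → c + 0.49(0 − c):
  R: 193 − 94.57 = 98.43 → 98
  G: 60 + 0.49×(0−60) = 60 − 29.4 = 30.6 → 31
  B: 149 + 0.49×(0−149) = 149 − 73.01 = 75.99 → 76
After the shade: rgb(98, 31, 76) = #621F4C.
Per channel, c → c + 0.76(0 − c):
  R: 98 − 74.48 = 23.52 → 24
  G: 31 − 23.56 = 7.44 → 7
  B: 76 − 57.76 = 18.24 → 18
rgb(24, 7, 18) = #180712.

#180712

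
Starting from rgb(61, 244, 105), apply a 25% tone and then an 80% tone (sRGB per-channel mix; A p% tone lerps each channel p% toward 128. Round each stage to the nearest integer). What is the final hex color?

Lerp each channel 25% toward 128:
  R: 61 + 0.25×(128−61) = 61 + 16.75 = 77.75 → 78
  G: 244 + 0.25×(128−244) = 244 − 29 = 215 → 215
  B: 105 + 0.25×(128−105) = 105 + 5.75 = 110.75 → 111
After the tone: rgb(78, 215, 111) = #4ED76F.
Lerp each channel 80% toward 128:
  R: 78 + 0.8×(128−78) = 78 + 40 = 118 → 118
  G: 215 + 0.8×(128−215) = 215 − 69.6 = 145.4 → 145
  B: 111 + 0.8×(128−111) = 111 + 13.6 = 124.6 → 125
rgb(118, 145, 125) = #76917D.

#76917D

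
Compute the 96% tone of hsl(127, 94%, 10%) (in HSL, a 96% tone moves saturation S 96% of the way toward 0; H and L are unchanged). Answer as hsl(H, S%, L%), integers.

S moves 96% from 94 toward 0: 94 − 90.24 = 3.76 → 4.
H and L are unchanged.

hsl(127, 4%, 10%)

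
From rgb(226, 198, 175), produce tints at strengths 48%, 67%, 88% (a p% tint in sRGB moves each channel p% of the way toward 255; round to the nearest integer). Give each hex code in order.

48%: (226 + 13.92 = 239.92→240, 198 + 27.36 = 225.36→225, 175 + 38.4 = 213.4→213) → #f0e1d5
67%: (226 + 19.43 = 245.43→245, 198 + 38.19 = 236.19→236, 175 + 53.6 = 228.6→229) → #f5ece5
88%: (226 + 25.52 = 251.52→252, 198 + 50.16 = 248.16→248, 175 + 70.4 = 245.4→245) → #fcf8f5

#f0e1d5, #f5ece5, #fcf8f5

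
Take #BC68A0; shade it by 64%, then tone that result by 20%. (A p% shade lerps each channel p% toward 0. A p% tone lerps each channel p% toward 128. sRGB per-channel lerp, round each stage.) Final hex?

#503748

#BC68A0 is rgb(188, 104, 160).
Lerp each channel 64% toward 0:
  R: 188 − 120.32 = 67.68 → 68
  G: 104 − 66.56 = 37.44 → 37
  B: 160 + 0.64×(0−160) = 160 − 102.4 = 57.6 → 58
After the shade: rgb(68, 37, 58) = #44253A.
Per channel, c → c + 0.2(128 − c):
  R: 68 + 12 = 80 → 80
  G: 37 + 0.2×(128−37) = 37 + 18.2 = 55.2 → 55
  B: 58 + 0.2×(128−58) = 58 + 14 = 72 → 72
rgb(80, 55, 72) = #503748.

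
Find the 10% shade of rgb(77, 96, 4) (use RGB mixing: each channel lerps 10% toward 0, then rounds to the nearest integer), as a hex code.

Lerp each channel 10% toward 0:
  R: 77 + 0.1×(0−77) = 77 − 7.7 = 69.3 → 69
  G: 96 + 0.1×(0−96) = 96 − 9.6 = 86.4 → 86
  B: 4 + 0.1×(0−4) = 4 − 0.4 = 3.6 → 4
rgb(69, 86, 4) = #455604.

#455604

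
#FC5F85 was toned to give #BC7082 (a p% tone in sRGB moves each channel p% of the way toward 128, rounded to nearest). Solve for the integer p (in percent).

52%

#FC5F85 is rgb(252, 95, 133); #BC7082 is rgb(188, 112, 130).
On the R channel (widest range): 188 ≈ 252 + (p/100)(128 − 252), so p ≈ 100×(188 − 252)/(128 − 252) = -6400/-124 = 51.61.
p = 52 reproduces all three channels after rounding.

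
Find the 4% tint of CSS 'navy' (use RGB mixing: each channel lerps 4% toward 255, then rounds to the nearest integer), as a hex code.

CSS navy is rgb(0, 0, 128).
Per channel, c → c + 0.04(255 − c):
  R: 0 + 10.2 = 10.2 → 10
  G: 0 + 0.04×(255−0) = 0 + 10.2 = 10.2 → 10
  B: 128 + 0.04×(255−128) = 128 + 5.08 = 133.08 → 133
rgb(10, 10, 133) = #0A0A85.

#0A0A85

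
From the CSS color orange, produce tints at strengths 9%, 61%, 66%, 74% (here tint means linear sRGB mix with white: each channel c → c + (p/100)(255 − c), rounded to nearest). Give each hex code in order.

CSS orange is rgb(255, 165, 0).
9%: (255→255, 165 + 8.1 = 173.1→173, 0 + 22.95 = 22.95→23) → #ffad17
61%: (255→255, 165 + 54.9 = 219.9→220, 0 + 155.55 = 155.55→156) → #ffdc9c
66%: (255→255, 165 + 59.4 = 224.4→224, 0 + 168.3 = 168.3→168) → #ffe0a8
74%: (255→255, 165 + 66.6 = 231.6→232, 0 + 188.7 = 188.7→189) → #ffe8bd

#ffad17, #ffdc9c, #ffe0a8, #ffe8bd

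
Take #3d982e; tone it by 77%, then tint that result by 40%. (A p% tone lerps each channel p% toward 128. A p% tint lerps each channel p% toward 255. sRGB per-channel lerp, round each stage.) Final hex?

#aab6a7

#3d982e is rgb(61, 152, 46).
A 77% tone moves each channel 77% toward 128:
  R: 61 + 0.77×(128−61) = 61 + 51.59 = 112.59 → 113
  G: 152 + 0.77×(128−152) = 152 − 18.48 = 133.52 → 134
  B: 46 + 0.77×(128−46) = 46 + 63.14 = 109.14 → 109
After the tone: rgb(113, 134, 109) = #71866d.
A 40% tint moves each channel 40% toward 255:
  R: 113 + 0.4×(255−113) = 113 + 56.8 = 169.8 → 170
  G: 134 + 0.4×(255−134) = 134 + 48.4 = 182.4 → 182
  B: 109 + 58.4 = 167.4 → 167
rgb(170, 182, 167) = #aab6a7.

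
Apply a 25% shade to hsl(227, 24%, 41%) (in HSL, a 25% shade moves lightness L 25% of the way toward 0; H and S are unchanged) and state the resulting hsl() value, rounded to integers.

hsl(227, 24%, 31%)

L moves 25% from 41 toward 0: 41 − 10.25 = 30.75 → 31.
H and S are unchanged.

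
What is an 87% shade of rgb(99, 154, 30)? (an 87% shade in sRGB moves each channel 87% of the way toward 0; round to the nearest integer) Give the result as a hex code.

#0D1404

Lerp each channel 87% toward 0:
  R: 99 + 0.87×(0−99) = 99 − 86.13 = 12.87 → 13
  G: 154 + 0.87×(0−154) = 154 − 133.98 = 20.02 → 20
  B: 30 + 0.87×(0−30) = 30 − 26.1 = 3.9 → 4
rgb(13, 20, 4) = #0D1404.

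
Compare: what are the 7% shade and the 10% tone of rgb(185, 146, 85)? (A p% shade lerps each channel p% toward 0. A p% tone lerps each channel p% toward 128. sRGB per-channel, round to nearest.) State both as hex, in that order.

#AC884F, #B39059

7% shade:
  R: 185 − 12.95 = 172.05 → 172
  G: 146 + 0.07×(0−146) = 146 − 10.22 = 135.78 → 136
  B: 85 + 0.07×(0−85) = 85 − 5.95 = 79.05 → 79
  → #AC884F
10% tone:
  R: 185 + 0.1×(128−185) = 185 − 5.7 = 179.3 → 179
  G: 146 + 0.1×(128−146) = 146 − 1.8 = 144.2 → 144
  B: 85 + 4.3 = 89.3 → 89
  → #B39059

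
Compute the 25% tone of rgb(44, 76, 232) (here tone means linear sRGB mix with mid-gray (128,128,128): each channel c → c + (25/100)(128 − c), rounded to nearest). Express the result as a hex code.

#4159ce

Per channel, c → c + 0.25(128 − c):
  R: 44 + 0.25×(128−44) = 44 + 21 = 65 → 65
  G: 76 + 13 = 89 → 89
  B: 232 + 0.25×(128−232) = 232 − 26 = 206 → 206
rgb(65, 89, 206) = #4159ce.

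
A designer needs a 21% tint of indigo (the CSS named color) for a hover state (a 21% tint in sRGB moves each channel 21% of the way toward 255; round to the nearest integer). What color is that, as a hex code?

CSS indigo is rgb(75, 0, 130).
Lerp each channel 21% toward 255:
  R: 75 + 37.8 = 112.8 → 113
  G: 0 + 0.21×(255−0) = 0 + 53.55 = 53.55 → 54
  B: 130 + 26.25 = 156.25 → 156
rgb(113, 54, 156) = #71369c.

#71369c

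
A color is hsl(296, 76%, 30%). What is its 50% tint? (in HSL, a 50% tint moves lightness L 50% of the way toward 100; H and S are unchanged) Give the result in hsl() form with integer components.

hsl(296, 76%, 65%)

L moves 50% from 30 toward 100: 30 + 35 = 65 → 65.
H and S are unchanged.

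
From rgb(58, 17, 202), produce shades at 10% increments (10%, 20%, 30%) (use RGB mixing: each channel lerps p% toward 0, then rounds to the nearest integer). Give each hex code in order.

10%: (58 − 5.8 = 52.2→52, 17 − 1.7 = 15.3→15, 202 − 20.2 = 181.8→182) → #340FB6
20%: (58 − 11.6 = 46.4→46, 17 − 3.4 = 13.6→14, 202 − 40.4 = 161.6→162) → #2E0EA2
30%: (58 − 17.4 = 40.6→41, 17 − 5.1 = 11.9→12, 202 − 60.6 = 141.4→141) → #290C8D

#340FB6, #2E0EA2, #290C8D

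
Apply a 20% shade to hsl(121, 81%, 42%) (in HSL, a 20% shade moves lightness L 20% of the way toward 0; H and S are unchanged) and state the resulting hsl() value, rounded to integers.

L moves 20% from 42 toward 0: 42 − 8.4 = 33.6 → 34.
H and S are unchanged.

hsl(121, 81%, 34%)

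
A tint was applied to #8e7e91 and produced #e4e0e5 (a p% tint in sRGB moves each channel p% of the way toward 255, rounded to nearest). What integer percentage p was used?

#8e7e91 is rgb(142, 126, 145); #e4e0e5 is rgb(228, 224, 229).
On the G channel (widest range): 224 ≈ 126 + (p/100)(255 − 126), so p ≈ 100×(224 − 126)/(255 − 126) = 9800/129 = 75.97.
p = 76 reproduces all three channels after rounding.

76%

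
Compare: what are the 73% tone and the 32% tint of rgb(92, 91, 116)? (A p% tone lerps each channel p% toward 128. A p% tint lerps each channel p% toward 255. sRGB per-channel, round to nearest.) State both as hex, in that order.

73% tone:
  R: 92 + 0.73×(128−92) = 92 + 26.28 = 118.28 → 118
  G: 91 + 0.73×(128−91) = 91 + 27.01 = 118.01 → 118
  B: 116 + 8.76 = 124.76 → 125
  → #76767D
32% tint:
  R: 92 + 52.16 = 144.16 → 144
  G: 91 + 0.32×(255−91) = 91 + 52.48 = 143.48 → 143
  B: 116 + 44.48 = 160.48 → 160
  → #908FA0

#76767D, #908FA0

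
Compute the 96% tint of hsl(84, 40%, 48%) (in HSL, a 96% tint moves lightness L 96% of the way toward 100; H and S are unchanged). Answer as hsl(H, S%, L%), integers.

L moves 96% from 48 toward 100: 48 + 49.92 = 97.92 → 98.
H and S are unchanged.

hsl(84, 40%, 98%)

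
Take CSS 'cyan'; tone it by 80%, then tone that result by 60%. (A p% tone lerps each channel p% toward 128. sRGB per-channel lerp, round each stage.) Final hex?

CSS cyan is rgb(0, 255, 255).
An 80% tone moves each channel 80% toward 128:
  R: 0 + 0.8×(128−0) = 0 + 102.4 = 102.4 → 102
  G: 255 + 0.8×(128−255) = 255 − 101.6 = 153.4 → 153
  B: 255 + 0.8×(128−255) = 255 − 101.6 = 153.4 → 153
After the tone: rgb(102, 153, 153) = #669999.
Per channel, c → c + 0.6(128 − c):
  R: 102 + 15.6 = 117.6 → 118
  G: 153 + 0.6×(128−153) = 153 − 15 = 138 → 138
  B: 153 + 0.6×(128−153) = 153 − 15 = 138 → 138
rgb(118, 138, 138) = #768a8a.

#768a8a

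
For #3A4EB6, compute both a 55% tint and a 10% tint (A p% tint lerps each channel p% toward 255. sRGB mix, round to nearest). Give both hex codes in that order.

#3A4EB6 is rgb(58, 78, 182).
55% tint:
  R: 58 + 108.35 = 166.35 → 166
  G: 78 + 97.35 = 175.35 → 175
  B: 182 + 0.55×(255−182) = 182 + 40.15 = 222.15 → 222
  → #A6AFDE
10% tint:
  R: 58 + 0.1×(255−58) = 58 + 19.7 = 77.7 → 78
  G: 78 + 17.7 = 95.7 → 96
  B: 182 + 7.3 = 189.3 → 189
  → #4E60BD

#A6AFDE, #4E60BD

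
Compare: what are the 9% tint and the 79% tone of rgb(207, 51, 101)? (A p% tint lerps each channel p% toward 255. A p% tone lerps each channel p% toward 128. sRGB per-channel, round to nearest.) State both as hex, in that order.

#D34573, #91707A

9% tint:
  R: 207 + 0.09×(255−207) = 207 + 4.32 = 211.32 → 211
  G: 51 + 18.36 = 69.36 → 69
  B: 101 + 0.09×(255−101) = 101 + 13.86 = 114.86 → 115
  → #D34573
79% tone:
  R: 207 + 0.79×(128−207) = 207 − 62.41 = 144.59 → 145
  G: 51 + 60.83 = 111.83 → 112
  B: 101 + 0.79×(128−101) = 101 + 21.33 = 122.33 → 122
  → #91707A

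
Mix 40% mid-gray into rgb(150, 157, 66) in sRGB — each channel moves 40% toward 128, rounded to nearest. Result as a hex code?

#8D915B

Lerp each channel 40% toward 128:
  R: 150 − 8.8 = 141.2 → 141
  G: 157 − 11.6 = 145.4 → 145
  B: 66 + 24.8 = 90.8 → 91
rgb(141, 145, 91) = #8D915B.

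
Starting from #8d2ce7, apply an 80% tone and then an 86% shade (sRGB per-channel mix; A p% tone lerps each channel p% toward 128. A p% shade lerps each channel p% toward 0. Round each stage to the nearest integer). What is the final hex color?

#121015

#8d2ce7 is rgb(141, 44, 231).
Per channel, c → c + 0.8(128 − c):
  R: 141 + 0.8×(128−141) = 141 − 10.4 = 130.6 → 131
  G: 44 + 67.2 = 111.2 → 111
  B: 231 + 0.8×(128−231) = 231 − 82.4 = 148.6 → 149
After the tone: rgb(131, 111, 149) = #836f95.
An 86% shade moves each channel 86% toward 0:
  R: 131 − 112.66 = 18.34 → 18
  G: 111 + 0.86×(0−111) = 111 − 95.46 = 15.54 → 16
  B: 149 + 0.86×(0−149) = 149 − 128.14 = 20.86 → 21
rgb(18, 16, 21) = #121015.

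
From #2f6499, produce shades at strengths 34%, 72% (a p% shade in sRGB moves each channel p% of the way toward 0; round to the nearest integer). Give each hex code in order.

#1f4265, #0d1c2b

#2f6499 is rgb(47, 100, 153).
34%: (47 − 15.98 = 31.02→31, 100 − 34 = 66→66, 153 − 52.02 = 100.98→101) → #1f4265
72%: (47 − 33.84 = 13.16→13, 100 − 72 = 28→28, 153 − 110.16 = 42.84→43) → #0d1c2b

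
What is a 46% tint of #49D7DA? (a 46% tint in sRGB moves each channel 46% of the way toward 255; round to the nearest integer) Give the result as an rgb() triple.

rgb(157, 233, 235)

#49D7DA is rgb(73, 215, 218).
A 46% tint moves each channel 46% toward 255:
  R: 73 + 83.72 = 156.72 → 157
  G: 215 + 18.4 = 233.4 → 233
  B: 218 + 0.46×(255−218) = 218 + 17.02 = 235.02 → 235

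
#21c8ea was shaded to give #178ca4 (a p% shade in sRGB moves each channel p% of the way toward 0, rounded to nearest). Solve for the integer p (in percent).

30%

#21c8ea is rgb(33, 200, 234); #178ca4 is rgb(23, 140, 164).
On the B channel (widest range): 164 ≈ 234 + (p/100)(0 − 234), so p ≈ 100×(164 − 234)/(0 − 234) = -7000/-234 = 29.91.
p = 30 reproduces all three channels after rounding.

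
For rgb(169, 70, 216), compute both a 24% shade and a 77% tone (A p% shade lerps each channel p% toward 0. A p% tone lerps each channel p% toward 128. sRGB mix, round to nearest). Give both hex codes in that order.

#8035A4, #897394

24% shade:
  R: 169 + 0.24×(0−169) = 169 − 40.56 = 128.44 → 128
  G: 70 + 0.24×(0−70) = 70 − 16.8 = 53.2 → 53
  B: 216 − 51.84 = 164.16 → 164
  → #8035A4
77% tone:
  R: 169 − 31.57 = 137.43 → 137
  G: 70 + 44.66 = 114.66 → 115
  B: 216 − 67.76 = 148.24 → 148
  → #897394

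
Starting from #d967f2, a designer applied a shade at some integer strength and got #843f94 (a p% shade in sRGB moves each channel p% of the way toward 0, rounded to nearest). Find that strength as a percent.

39%

#d967f2 is rgb(217, 103, 242); #843f94 is rgb(132, 63, 148).
On the B channel (widest range): 148 ≈ 242 + (p/100)(0 − 242), so p ≈ 100×(148 − 242)/(0 − 242) = -9400/-242 = 38.84.
p = 39 reproduces all three channels after rounding.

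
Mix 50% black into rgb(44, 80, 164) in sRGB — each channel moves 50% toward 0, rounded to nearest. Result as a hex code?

#162852

A 50% shade moves each channel 50% toward 0:
  R: 44 + 0.5×(0−44) = 44 − 22 = 22 → 22
  G: 80 + 0.5×(0−80) = 80 − 40 = 40 → 40
  B: 164 + 0.5×(0−164) = 164 − 82 = 82 → 82
rgb(22, 40, 82) = #162852.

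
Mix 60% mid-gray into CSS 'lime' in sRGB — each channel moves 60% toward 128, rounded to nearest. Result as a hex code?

#4DB34D

CSS lime is rgb(0, 255, 0).
Per channel, c → c + 0.6(128 − c):
  R: 0 + 76.8 = 76.8 → 77
  G: 255 + 0.6×(128−255) = 255 − 76.2 = 178.8 → 179
  B: 0 + 0.6×(128−0) = 0 + 76.8 = 76.8 → 77
rgb(77, 179, 77) = #4DB34D.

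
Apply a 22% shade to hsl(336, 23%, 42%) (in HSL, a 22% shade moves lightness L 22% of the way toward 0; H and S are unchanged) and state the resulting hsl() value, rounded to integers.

hsl(336, 23%, 33%)

L moves 22% from 42 toward 0: 42 − 9.24 = 32.76 → 33.
H and S are unchanged.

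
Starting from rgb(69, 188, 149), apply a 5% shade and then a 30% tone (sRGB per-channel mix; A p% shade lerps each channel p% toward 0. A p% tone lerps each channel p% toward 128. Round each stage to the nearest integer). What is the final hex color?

#55a48a

A 5% shade moves each channel 5% toward 0:
  R: 69 − 3.45 = 65.55 → 66
  G: 188 + 0.05×(0−188) = 188 − 9.4 = 178.6 → 179
  B: 149 − 7.45 = 141.55 → 142
After the shade: rgb(66, 179, 142) = #42b38e.
Lerp each channel 30% toward 128:
  R: 66 + 18.6 = 84.6 → 85
  G: 179 + 0.3×(128−179) = 179 − 15.3 = 163.7 → 164
  B: 142 + 0.3×(128−142) = 142 − 4.2 = 137.8 → 138
rgb(85, 164, 138) = #55a48a.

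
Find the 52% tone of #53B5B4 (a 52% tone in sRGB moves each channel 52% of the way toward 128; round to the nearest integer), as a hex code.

#6A9999

#53B5B4 is rgb(83, 181, 180).
Per channel, c → c + 0.52(128 − c):
  R: 83 + 0.52×(128−83) = 83 + 23.4 = 106.4 → 106
  G: 181 − 27.56 = 153.44 → 153
  B: 180 + 0.52×(128−180) = 180 − 27.04 = 152.96 → 153
rgb(106, 153, 153) = #6A9999.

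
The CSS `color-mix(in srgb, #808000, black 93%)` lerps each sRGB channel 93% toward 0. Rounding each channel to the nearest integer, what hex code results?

#090900

#808000 is rgb(128, 128, 0).
Lerp each channel 93% toward 0:
  R: 128 − 119.04 = 8.96 → 9
  G: 128 + 0.93×(0−128) = 128 − 119.04 = 8.96 → 9
  B: 0 + 0.93×(0−0) = 0 + 0 = 0 → 0
rgb(9, 9, 0) = #090900.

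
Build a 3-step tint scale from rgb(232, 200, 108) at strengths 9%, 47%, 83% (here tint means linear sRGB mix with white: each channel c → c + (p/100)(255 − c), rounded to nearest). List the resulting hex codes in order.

9%: (232 + 2.07 = 234.07→234, 200 + 4.95 = 204.95→205, 108 + 13.23 = 121.23→121) → #EACD79
47%: (232 + 10.81 = 242.81→243, 200 + 25.85 = 225.85→226, 108 + 69.09 = 177.09→177) → #F3E2B1
83%: (232 + 19.09 = 251.09→251, 200 + 45.65 = 245.65→246, 108 + 122.01 = 230.01→230) → #FBF6E6

#EACD79, #F3E2B1, #FBF6E6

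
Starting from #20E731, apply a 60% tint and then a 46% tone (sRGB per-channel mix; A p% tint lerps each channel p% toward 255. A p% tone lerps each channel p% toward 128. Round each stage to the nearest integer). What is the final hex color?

#95BF98

#20E731 is rgb(32, 231, 49).
Lerp each channel 60% toward 255:
  R: 32 + 133.8 = 165.8 → 166
  G: 231 + 0.6×(255−231) = 231 + 14.4 = 245.4 → 245
  B: 49 + 123.6 = 172.6 → 173
After the tint: rgb(166, 245, 173) = #A6F5AD.
A 46% tone moves each channel 46% toward 128:
  R: 166 + 0.46×(128−166) = 166 − 17.48 = 148.52 → 149
  G: 245 + 0.46×(128−245) = 245 − 53.82 = 191.18 → 191
  B: 173 − 20.7 = 152.3 → 152
rgb(149, 191, 152) = #95BF98.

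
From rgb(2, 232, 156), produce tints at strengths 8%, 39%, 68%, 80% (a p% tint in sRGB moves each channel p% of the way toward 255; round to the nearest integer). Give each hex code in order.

#16eaa4, #65f1c3, #aef8df, #ccfaeb

8%: (2 + 20.24 = 22.24→22, 232 + 1.84 = 233.84→234, 156 + 7.92 = 163.92→164) → #16eaa4
39%: (2 + 98.67 = 100.67→101, 232 + 8.97 = 240.97→241, 156 + 38.61 = 194.61→195) → #65f1c3
68%: (2 + 172.04 = 174.04→174, 232 + 15.64 = 247.64→248, 156 + 67.32 = 223.32→223) → #aef8df
80%: (2 + 202.4 = 204.4→204, 232 + 18.4 = 250.4→250, 156 + 79.2 = 235.2→235) → #ccfaeb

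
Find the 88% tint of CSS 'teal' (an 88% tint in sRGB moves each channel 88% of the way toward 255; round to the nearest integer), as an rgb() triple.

CSS teal is rgb(0, 128, 128).
Lerp each channel 88% toward 255:
  R: 0 + 224.4 = 224.4 → 224
  G: 128 + 0.88×(255−128) = 128 + 111.76 = 239.76 → 240
  B: 128 + 0.88×(255−128) = 128 + 111.76 = 239.76 → 240

rgb(224, 240, 240)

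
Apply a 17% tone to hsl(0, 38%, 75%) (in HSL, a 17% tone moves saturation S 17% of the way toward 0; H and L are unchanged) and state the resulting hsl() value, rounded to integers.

S moves 17% from 38 toward 0: 38 − 6.46 = 31.54 → 32.
H and L are unchanged.

hsl(0, 32%, 75%)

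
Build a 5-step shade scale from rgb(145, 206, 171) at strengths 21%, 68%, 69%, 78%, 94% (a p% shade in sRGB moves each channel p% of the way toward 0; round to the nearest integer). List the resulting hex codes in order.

21%: (145 − 30.45 = 114.55→115, 206 − 43.26 = 162.74→163, 171 − 35.91 = 135.09→135) → #73A387
68%: (145 − 98.6 = 46.4→46, 206 − 140.08 = 65.92→66, 171 − 116.28 = 54.72→55) → #2E4237
69%: (145 − 100.05 = 44.95→45, 206 − 142.14 = 63.86→64, 171 − 117.99 = 53.01→53) → #2D4035
78%: (145 − 113.1 = 31.9→32, 206 − 160.68 = 45.32→45, 171 − 133.38 = 37.62→38) → #202D26
94%: (145 − 136.3 = 8.7→9, 206 − 193.64 = 12.36→12, 171 − 160.74 = 10.26→10) → #090C0A

#73A387, #2E4237, #2D4035, #202D26, #090C0A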